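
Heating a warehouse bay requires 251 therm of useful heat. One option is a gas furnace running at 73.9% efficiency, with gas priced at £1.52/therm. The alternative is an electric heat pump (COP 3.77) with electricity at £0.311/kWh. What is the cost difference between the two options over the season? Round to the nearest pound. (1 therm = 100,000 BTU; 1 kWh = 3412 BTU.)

£91

Heat load = 251 therm × 100,000 = 25,100,000 BTU
Gas: input = 25,100,000 / 0.739 = 33,964,817 BTU = 339.6 therm → 339.6 × £1.52 = £516.27
Heat pump: 25,100,000 BTU / 3412 = 7,356 kWh heat; / 3.77 = 1,951 kWh in → × £0.311 = £606.85
Difference = |£516.27 − £606.85| = £90.59 ≈ £91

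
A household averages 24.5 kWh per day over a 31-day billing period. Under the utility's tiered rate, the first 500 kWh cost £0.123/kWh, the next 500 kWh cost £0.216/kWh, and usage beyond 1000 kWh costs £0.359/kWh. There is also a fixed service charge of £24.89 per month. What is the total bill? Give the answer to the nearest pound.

Usage = 24.5 kWh/day × 31 days = 759.5 kWh
First 500 kWh × £0.123 = £61.50
Next 259.5 kWh × £0.216 = £56.05
Remaining tier: 0 kWh (not reached)
Energy charge = £117.55; + service £24.89 = £142.44 ≈ £142

£142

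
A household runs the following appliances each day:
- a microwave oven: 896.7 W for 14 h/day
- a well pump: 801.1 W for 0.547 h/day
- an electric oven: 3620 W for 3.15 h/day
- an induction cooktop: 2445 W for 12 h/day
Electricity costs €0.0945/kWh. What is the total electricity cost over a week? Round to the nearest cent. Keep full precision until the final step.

microwave oven: 896.7 W × 14 h × 7 d = 87,877 Wh = 87.88 kWh
well pump: 801.1 W × 0.547 h × 7 d = 3,067 Wh = 3.067 kWh
electric oven: 3620 W × 3.15 h × 7 d = 79,821 Wh = 79.82 kWh
induction cooktop: 2445 W × 12 h × 7 d = 205,380 Wh = 205.4 kWh
Total energy = 87.88 + 3.067 + 79.82 + 205.4 = 376.1 kWh
Cost = 376.1 kWh × €0.0945 = €35.55

€35.55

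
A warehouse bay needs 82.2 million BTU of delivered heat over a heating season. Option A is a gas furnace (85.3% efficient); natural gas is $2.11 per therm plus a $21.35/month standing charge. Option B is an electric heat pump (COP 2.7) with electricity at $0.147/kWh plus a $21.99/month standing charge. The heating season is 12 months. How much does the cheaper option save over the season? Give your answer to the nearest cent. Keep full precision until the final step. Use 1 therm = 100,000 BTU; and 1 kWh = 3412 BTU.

$713.99

Heat load = 82.2 × 10⁶ BTU = 82,200,000 BTU
Gas: input = 82,200,000 / 0.853 = 96,365,768 BTU = 963.7 therm → 963.7 × $2.11 = $2,033.32; + 12 × $21.35 standing = $2,289.52
Heat pump: 82,200,000 BTU / 3412 = 24,090 kWh heat; / 2.7 = 8,923 kWh in → × $0.147 = $1,311.65; + 12 × $21.99 standing = $1,575.53
Difference = |$2,289.52 − $1,575.53| = $713.99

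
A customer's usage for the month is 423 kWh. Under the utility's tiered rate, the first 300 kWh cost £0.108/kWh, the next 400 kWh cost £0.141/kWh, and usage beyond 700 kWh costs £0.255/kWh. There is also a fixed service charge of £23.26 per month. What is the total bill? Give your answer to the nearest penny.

£73.00

First 300 kWh × £0.108 = £32.40
Next 123 kWh × £0.141 = £17.34
Remaining tier: 0 kWh (not reached)
Energy charge = £49.74; + service £23.26 = £73.00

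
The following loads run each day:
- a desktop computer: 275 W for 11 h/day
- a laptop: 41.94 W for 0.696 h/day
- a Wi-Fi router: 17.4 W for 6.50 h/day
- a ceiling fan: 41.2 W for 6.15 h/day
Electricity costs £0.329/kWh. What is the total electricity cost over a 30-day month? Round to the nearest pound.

desktop computer: 275 W × 11 h × 30 d = 90,750 Wh = 90.75 kWh
laptop: 41.94 W × 0.696 h × 30 d = 876 Wh = 0.8757 kWh
Wi-Fi router: 17.4 W × 6.50 h × 30 d = 3,393 Wh = 3.393 kWh
ceiling fan: 41.2 W × 6.15 h × 30 d = 7,601 Wh = 7.601 kWh
Total energy = 90.75 + 0.8757 + 3.393 + 7.601 = 102.6 kWh
Cost = 102.6 kWh × £0.329 = £33.76 ≈ £34

£34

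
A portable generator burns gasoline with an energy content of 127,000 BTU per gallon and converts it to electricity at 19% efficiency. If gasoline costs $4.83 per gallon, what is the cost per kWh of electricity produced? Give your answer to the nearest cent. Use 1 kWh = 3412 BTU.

$0.68

Electrical output per gallon = 127,000 BTU × 0.19 / 3412 BTU/kWh = 7.072 kWh
Cost per kWh = $4.83 / 7.072 kWh = $0.683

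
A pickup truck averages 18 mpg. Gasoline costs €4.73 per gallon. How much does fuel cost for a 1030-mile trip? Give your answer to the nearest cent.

€270.66

Fuel = 1030 mi / 18 mpg = 57.22 gal
Cost = 57.22 gal × €4.73/gal = €270.66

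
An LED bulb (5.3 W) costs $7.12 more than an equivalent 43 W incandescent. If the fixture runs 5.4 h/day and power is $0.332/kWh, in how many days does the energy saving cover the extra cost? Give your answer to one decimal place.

105.3 days

Power saved = 43 − 5.3 = 37.7 W
Daily energy saved = 37.7 W × 5.4 h = 203.6 Wh = 0.20358 kWh
Daily savings = 0.20358 × $0.332 = $0.0676
Payback = $7.12 / $0.0676 per day = 105.3 days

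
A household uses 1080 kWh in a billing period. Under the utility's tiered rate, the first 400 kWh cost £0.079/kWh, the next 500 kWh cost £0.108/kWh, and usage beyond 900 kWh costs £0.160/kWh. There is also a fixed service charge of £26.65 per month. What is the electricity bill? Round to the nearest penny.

£141.05

First 400 kWh × £0.079 = £31.60
Next 500 kWh × £0.108 = £54.00
Remaining 180 kWh × £0.160 = £28.80
Energy charge = £114.40; + service £26.65 = £141.05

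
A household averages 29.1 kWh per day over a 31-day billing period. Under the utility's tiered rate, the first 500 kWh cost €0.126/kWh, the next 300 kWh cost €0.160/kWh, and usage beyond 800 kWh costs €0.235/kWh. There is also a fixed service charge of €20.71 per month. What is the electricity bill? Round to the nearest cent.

€155.70

Usage = 29.1 kWh/day × 31 days = 902.1 kWh
First 500 kWh × €0.126 = €63.00
Next 300 kWh × €0.160 = €48.00
Remaining 102.1 kWh × €0.235 = €23.99
Energy charge = €134.99; + service €20.71 = €155.70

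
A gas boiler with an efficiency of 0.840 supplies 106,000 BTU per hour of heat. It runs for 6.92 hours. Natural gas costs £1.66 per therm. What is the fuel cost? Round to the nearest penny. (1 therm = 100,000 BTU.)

Heat delivered = 106,000 BTU/h × 6.92 h = 733,520 BTU
Gas input = 733,520 / 0.840 = 873,238 BTU
= 873,238 / 100,000 = 8.732 therm
Cost = 8.732 × £1.66/therm = £14.50

£14.50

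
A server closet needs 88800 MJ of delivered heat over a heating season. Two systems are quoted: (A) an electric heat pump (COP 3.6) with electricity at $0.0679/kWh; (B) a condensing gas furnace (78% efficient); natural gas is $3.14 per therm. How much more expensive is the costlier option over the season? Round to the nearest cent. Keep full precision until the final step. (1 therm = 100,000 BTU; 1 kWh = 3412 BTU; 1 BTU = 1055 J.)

Heat load = 88800 MJ = 88,800,000,000 J / 1055 = 84,170,616 BTU
Gas: input = 84,170,616 / 0.78 = 107,911,046 BTU = 1,079 therm → 1,079 × $3.14 = $3,388.41
Heat pump: 84,170,616 BTU / 3412 = 24,670 kWh heat; / 3.6 = 6,852 kWh in → × $0.0679 = $465.28
Difference = |$3,388.41 − $465.28| = $2,923.12

$2923.12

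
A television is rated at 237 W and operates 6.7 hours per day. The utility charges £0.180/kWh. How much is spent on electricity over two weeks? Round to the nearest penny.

Energy = 237 W × 6.7 h/day × 14 days = 22,231 Wh = 22.23 kWh
Cost = 22.23 kWh × £0.180/kWh = £4.00

£4.00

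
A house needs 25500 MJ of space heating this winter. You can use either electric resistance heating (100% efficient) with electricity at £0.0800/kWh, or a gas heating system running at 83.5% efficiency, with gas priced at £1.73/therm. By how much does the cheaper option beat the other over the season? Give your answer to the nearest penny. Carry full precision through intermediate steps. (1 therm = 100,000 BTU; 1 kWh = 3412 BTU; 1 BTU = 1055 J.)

£65.94

Heat load = 25500 MJ = 25,500,000,000 J / 1055 = 24,170,616 BTU
Gas: input = 24,170,616 / 0.835 = 28,946,846 BTU = 289.5 therm → 289.5 × £1.73 = £500.78
Electric: 24,170,616 BTU / 3412 = 7,084 kWh → × £0.0800 = £566.72
Difference = |£500.78 − £566.72| = £65.94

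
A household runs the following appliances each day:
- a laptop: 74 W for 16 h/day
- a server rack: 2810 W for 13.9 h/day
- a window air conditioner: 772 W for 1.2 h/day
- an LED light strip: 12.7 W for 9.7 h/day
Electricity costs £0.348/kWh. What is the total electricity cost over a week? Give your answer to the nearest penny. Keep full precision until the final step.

laptop: 74 W × 16 h × 7 d = 8,288 Wh = 8.288 kWh
server rack: 2810 W × 13.9 h × 7 d = 273,413 Wh = 273.4 kWh
window air conditioner: 772 W × 1.2 h × 7 d = 6,485 Wh = 6.485 kWh
LED light strip: 12.7 W × 9.7 h × 7 d = 862 Wh = 0.8623 kWh
Total energy = 8.288 + 273.4 + 6.485 + 0.8623 = 289 kWh
Cost = 289 kWh × £0.348 = £100.59

£100.59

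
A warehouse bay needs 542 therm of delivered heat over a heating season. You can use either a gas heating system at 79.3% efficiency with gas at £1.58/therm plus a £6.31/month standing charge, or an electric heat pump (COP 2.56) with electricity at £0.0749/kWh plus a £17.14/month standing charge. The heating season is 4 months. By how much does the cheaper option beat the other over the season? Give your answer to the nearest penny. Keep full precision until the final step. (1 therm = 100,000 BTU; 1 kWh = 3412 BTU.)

£571.82

Heat load = 542 therm × 100,000 = 54,200,000 BTU
Gas: input = 54,200,000 / 0.793 = 68,348,045 BTU = 683.5 therm → 683.5 × £1.58 = £1,079.90; + 4 × £6.31 standing = £1,105.14
Heat pump: 54,200,000 BTU / 3412 = 15,890 kWh heat; / 2.56 = 6,205 kWh in → × £0.0749 = £464.76; + 4 × £17.14 standing = £533.32
Difference = |£1,105.14 − £533.32| = £571.82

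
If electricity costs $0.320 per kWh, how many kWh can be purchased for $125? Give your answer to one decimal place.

390.6 kWh

$125 / $0.320 per kWh = 390.6 kWh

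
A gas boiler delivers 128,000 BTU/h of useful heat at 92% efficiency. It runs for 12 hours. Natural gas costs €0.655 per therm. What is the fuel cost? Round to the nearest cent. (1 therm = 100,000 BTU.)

Heat delivered = 128,000 BTU/h × 12 h = 1,536,000 BTU
Gas input = 1,536,000 / 0.920 = 1,669,565 BTU
= 1,669,565 / 100,000 = 16.7 therm
Cost = 16.7 × €0.655/therm = €10.94

€10.94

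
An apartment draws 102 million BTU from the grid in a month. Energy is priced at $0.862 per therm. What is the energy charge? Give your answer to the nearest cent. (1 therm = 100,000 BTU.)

$879.24

102 million BTU × (10 therm/million BTU) = 1,020 therm
Cost = 1,020 therm × $0.862/therm = $879.24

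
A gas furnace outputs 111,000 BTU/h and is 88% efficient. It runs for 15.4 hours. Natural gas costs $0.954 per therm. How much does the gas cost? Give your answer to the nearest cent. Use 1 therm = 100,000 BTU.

$18.53

Heat delivered = 111,000 BTU/h × 15.4 h = 1,709,400 BTU
Gas input = 1,709,400 / 0.88 = 1,942,500 BTU
= 1,942,500 / 100,000 = 19.43 therm
Cost = 19.43 × $0.954/therm = $18.53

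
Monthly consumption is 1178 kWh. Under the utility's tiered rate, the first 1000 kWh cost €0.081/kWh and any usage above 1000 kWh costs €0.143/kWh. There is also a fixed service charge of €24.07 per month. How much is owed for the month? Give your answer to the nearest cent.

First 1000 kWh × €0.081 = €81.00
Remaining 178 kWh × €0.143 = €25.45
Energy charge = €106.45; + service €24.07 = €130.52

€130.52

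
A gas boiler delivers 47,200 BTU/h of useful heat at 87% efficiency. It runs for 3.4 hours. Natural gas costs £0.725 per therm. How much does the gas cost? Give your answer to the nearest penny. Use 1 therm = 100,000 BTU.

Heat delivered = 47,200 BTU/h × 3.4 h = 160,480 BTU
Gas input = 160,480 / 0.87 = 184,460 BTU
= 184,460 / 100,000 = 1.845 therm
Cost = 1.845 × £0.725/therm = £1.34

£1.34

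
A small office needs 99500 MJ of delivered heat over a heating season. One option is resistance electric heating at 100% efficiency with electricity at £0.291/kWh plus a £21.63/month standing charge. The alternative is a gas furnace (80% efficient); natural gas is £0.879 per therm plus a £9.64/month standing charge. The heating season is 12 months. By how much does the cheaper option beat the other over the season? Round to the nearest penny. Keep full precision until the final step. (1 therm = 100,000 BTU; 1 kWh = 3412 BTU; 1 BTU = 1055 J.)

£7151.29

Heat load = 99500 MJ = 99,500,000,000 J / 1055 = 94,312,796 BTU
Gas: input = 94,312,796 / 0.80 = 117,890,995 BTU = 1,179 therm → 1,179 × £0.879 = £1,036.26; + 12 × £9.64 standing = £1,151.94
Electric: 94,312,796 BTU / 3412 = 27,640 kWh → × £0.291 = £8,043.68; + 12 × £21.63 standing = £8,303.24
Difference = |£1,151.94 − £8,303.24| = £7,151.29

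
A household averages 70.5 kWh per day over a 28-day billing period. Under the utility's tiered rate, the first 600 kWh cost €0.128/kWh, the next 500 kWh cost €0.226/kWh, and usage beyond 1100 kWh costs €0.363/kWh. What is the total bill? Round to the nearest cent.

Usage = 70.5 kWh/day × 28 days = 1974 kWh
First 600 kWh × €0.128 = €76.80
Next 500 kWh × €0.226 = €113.00
Remaining 874 kWh × €0.363 = €317.26
Total = €507.06

€507.06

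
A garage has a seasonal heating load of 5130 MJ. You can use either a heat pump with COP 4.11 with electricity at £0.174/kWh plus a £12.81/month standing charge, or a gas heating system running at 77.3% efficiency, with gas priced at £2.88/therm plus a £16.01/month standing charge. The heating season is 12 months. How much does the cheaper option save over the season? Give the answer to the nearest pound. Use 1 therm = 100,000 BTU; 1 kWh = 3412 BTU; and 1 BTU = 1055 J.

Heat load = 5130 MJ = 5,130,000,000 J / 1055 = 4,862,559 BTU
Gas: input = 4,862,559 / 0.773 = 6,290,504 BTU = 62.91 therm → 62.91 × £2.88 = £181.17; + 12 × £16.01 standing = £373.29
Heat pump: 4,862,559 BTU / 3412 = 1,425 kWh heat; / 4.11 = 346.7 kWh in → × £0.174 = £60.33; + 12 × £12.81 standing = £214.05
Difference = |£373.29 − £214.05| = £159.23 ≈ £159

£159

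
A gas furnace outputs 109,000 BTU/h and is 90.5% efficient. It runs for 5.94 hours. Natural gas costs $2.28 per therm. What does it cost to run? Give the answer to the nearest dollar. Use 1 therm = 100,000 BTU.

$16

Heat delivered = 109,000 BTU/h × 5.94 h = 647,460 BTU
Gas input = 647,460 / 0.905 = 715,425 BTU
= 715,425 / 100,000 = 7.154 therm
Cost = 7.154 × $2.28/therm = $16.31 ≈ $16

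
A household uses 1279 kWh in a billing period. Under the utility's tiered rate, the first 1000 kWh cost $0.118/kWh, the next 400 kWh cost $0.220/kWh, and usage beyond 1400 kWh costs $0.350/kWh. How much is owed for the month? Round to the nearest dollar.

$179

First 1000 kWh × $0.118 = $118.00
Next 279 kWh × $0.220 = $61.38
Remaining tier: 0 kWh (not reached)
Total = $179.38 ≈ $179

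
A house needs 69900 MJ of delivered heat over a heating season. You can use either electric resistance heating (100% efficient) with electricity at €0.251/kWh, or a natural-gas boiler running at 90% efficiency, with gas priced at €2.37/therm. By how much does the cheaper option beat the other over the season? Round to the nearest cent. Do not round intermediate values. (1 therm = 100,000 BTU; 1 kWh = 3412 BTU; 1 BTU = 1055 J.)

Heat load = 69900 MJ = 69,900,000,000 J / 1055 = 66,255,924 BTU
Gas: input = 66,255,924 / 0.90 = 73,617,694 BTU = 736.2 therm → 736.2 × €2.37 = €1,744.74
Electric: 66,255,924 BTU / 3412 = 19,420 kWh → × €0.251 = €4,874.04
Difference = |€1,744.74 − €4,874.04| = €3,129.30

€3129.30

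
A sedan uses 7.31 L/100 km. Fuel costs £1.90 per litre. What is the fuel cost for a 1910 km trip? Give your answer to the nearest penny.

Fuel = 7.31 L/100 km × 1910 km / 100 = 139.6 L
Cost = 139.6 L × £1.90/L = £265.28

£265.28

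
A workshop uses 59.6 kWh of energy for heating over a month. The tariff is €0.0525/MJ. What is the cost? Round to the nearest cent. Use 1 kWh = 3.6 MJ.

€11.26

59.6 kWh × (3.6 MJ/kWh) = 214.6 MJ
Cost = 214.6 MJ × €0.0525/MJ = €11.26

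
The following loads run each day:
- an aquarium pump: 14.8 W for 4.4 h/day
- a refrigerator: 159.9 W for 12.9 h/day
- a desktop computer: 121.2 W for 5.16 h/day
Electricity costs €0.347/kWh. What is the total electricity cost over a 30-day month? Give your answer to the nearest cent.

€28.66

aquarium pump: 14.8 W × 4.4 h × 30 d = 1,954 Wh = 1.954 kWh
refrigerator: 159.9 W × 12.9 h × 30 d = 61,881 Wh = 61.88 kWh
desktop computer: 121.2 W × 5.16 h × 30 d = 18,762 Wh = 18.76 kWh
Total energy = 1.954 + 61.88 + 18.76 = 82.6 kWh
Cost = 82.6 kWh × €0.347 = €28.66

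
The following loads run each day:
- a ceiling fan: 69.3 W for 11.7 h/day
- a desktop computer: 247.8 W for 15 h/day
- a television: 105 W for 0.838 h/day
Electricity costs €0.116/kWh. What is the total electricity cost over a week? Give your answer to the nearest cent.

ceiling fan: 69.3 W × 11.7 h × 7 d = 5,676 Wh = 5.676 kWh
desktop computer: 247.8 W × 15 h × 7 d = 26,019 Wh = 26.02 kWh
television: 105 W × 0.838 h × 7 d = 616 Wh = 0.6159 kWh
Total energy = 5.676 + 26.02 + 0.6159 = 32.31 kWh
Cost = 32.31 kWh × €0.116 = €3.75

€3.75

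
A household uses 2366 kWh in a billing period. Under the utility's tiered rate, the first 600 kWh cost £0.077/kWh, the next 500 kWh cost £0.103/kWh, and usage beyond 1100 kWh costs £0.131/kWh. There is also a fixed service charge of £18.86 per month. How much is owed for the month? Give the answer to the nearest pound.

First 600 kWh × £0.077 = £46.20
Next 500 kWh × £0.103 = £51.50
Remaining 1266 kWh × £0.131 = £165.85
Energy charge = £263.55; + service £18.86 = £282.41 ≈ £282

£282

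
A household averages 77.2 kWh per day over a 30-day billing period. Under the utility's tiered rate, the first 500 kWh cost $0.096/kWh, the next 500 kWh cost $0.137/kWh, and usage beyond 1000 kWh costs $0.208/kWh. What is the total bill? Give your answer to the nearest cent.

$390.23

Usage = 77.2 kWh/day × 30 days = 2316 kWh
First 500 kWh × $0.096 = $48.00
Next 500 kWh × $0.137 = $68.50
Remaining 1316 kWh × $0.208 = $273.73
Total = $390.23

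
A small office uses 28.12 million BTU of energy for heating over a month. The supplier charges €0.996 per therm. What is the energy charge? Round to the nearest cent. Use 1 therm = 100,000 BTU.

28.12 million BTU × (10 therm/million BTU) = 281.2 therm
Cost = 281.2 therm × €0.996/therm = €280.08

€280.08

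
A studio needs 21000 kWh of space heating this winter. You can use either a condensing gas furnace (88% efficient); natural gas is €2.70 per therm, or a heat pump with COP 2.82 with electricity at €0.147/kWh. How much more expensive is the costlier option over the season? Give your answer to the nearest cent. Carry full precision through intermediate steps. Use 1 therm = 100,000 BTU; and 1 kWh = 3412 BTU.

€1103.73

Heat load = 21000 kWh × 3412 = 71,652,000 BTU
Gas: input = 71,652,000 / 0.88 = 81,422,727 BTU = 814.2 therm → 814.2 × €2.70 = €2,198.41
Heat pump: 71,652,000 BTU / 3412 = 21,000 kWh heat; / 2.82 = 7,447 kWh in → × €0.147 = €1,094.68
Difference = |€2,198.41 − €1,094.68| = €1,103.73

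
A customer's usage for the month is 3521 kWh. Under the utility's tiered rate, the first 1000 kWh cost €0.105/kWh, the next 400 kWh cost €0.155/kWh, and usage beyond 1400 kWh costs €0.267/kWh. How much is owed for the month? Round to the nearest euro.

€733

First 1000 kWh × €0.105 = €105.00
Next 400 kWh × €0.155 = €62.00
Remaining 2121 kWh × €0.267 = €566.31
Total = €733.31 ≈ €733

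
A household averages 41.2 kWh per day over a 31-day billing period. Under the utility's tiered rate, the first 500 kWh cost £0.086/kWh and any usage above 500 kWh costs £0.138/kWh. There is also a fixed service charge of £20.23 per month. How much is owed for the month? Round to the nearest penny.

£170.48

Usage = 41.2 kWh/day × 31 days = 1277.2 kWh
First 500 kWh × £0.086 = £43.00
Remaining 777.2 kWh × £0.138 = £107.25
Energy charge = £150.25; + service £20.23 = £170.48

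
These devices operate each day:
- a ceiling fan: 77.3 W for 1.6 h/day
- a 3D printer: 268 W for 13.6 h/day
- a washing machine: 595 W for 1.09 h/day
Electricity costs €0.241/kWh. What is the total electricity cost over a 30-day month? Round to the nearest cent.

€31.94

ceiling fan: 77.3 W × 1.6 h × 30 d = 3,710 Wh = 3.71 kWh
3D printer: 268 W × 13.6 h × 30 d = 109,344 Wh = 109.3 kWh
washing machine: 595 W × 1.09 h × 30 d = 19,457 Wh = 19.46 kWh
Total energy = 3.71 + 109.3 + 19.46 = 132.5 kWh
Cost = 132.5 kWh × €0.241 = €31.94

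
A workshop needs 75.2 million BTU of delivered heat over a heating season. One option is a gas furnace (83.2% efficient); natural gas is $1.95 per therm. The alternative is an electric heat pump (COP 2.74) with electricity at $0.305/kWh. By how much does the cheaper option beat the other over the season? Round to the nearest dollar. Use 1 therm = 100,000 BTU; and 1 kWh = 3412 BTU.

Heat load = 75.2 × 10⁶ BTU = 75,200,000 BTU
Gas: input = 75,200,000 / 0.832 = 90,384,615 BTU = 903.8 therm → 903.8 × $1.95 = $1,762.50
Heat pump: 75,200,000 BTU / 3412 = 22,040 kWh heat; / 2.74 = 8,044 kWh in → × $0.305 = $2,453.34
Difference = |$1,762.50 − $2,453.34| = $690.84 ≈ $691

$691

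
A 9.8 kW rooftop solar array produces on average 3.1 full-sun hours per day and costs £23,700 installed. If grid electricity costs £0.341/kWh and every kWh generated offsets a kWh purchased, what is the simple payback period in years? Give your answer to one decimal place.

6.3 years

Daily generation = 9.8 kW × 3.1 h = 30.38 kWh
Annual generation = 30.38 × 365 = 11089 kWh
Annual savings = 11089 × £0.341 = £3,781.25
Payback = £23,700 / £3,781.25 = 6.27 years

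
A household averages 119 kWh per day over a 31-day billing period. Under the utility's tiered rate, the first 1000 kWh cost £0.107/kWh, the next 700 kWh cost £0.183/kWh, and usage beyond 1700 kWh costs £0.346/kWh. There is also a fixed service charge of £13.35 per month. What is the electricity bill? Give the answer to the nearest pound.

£937

Usage = 119 kWh/day × 31 days = 3689 kWh
First 1000 kWh × £0.107 = £107.00
Next 700 kWh × £0.183 = £128.10
Remaining 1989 kWh × £0.346 = £688.19
Energy charge = £923.29; + service £13.35 = £936.64 ≈ £937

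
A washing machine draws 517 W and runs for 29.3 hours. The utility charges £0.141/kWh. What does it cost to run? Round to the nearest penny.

Energy = 517 W × 29.3 h = 15,148 Wh = 15.15 kWh
Cost = 15.15 kWh × £0.141/kWh = £2.14

£2.14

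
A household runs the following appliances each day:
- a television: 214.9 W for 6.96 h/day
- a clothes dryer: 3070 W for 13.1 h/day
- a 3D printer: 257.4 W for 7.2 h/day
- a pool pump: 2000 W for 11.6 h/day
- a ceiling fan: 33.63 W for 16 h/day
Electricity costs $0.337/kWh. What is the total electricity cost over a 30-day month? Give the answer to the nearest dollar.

$680

television: 214.9 W × 6.96 h × 30 d = 44,871 Wh = 44.87 kWh
clothes dryer: 3070 W × 13.1 h × 30 d = 1,206,510 Wh = 1,207 kWh
3D printer: 257.4 W × 7.2 h × 30 d = 55,598 Wh = 55.6 kWh
pool pump: 2000 W × 11.6 h × 30 d = 696,000 Wh = 696 kWh
ceiling fan: 33.63 W × 16 h × 30 d = 16,142 Wh = 16.14 kWh
Total energy = 44.87 + 1,207 + 55.6 + 696 + 16.14 = 2,019 kWh
Cost = 2,019 kWh × $0.337 = $680.44 ≈ $680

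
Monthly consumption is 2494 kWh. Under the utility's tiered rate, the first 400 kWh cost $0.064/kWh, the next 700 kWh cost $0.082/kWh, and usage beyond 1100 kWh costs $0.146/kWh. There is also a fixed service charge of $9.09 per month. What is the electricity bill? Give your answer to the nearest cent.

First 400 kWh × $0.064 = $25.60
Next 700 kWh × $0.082 = $57.40
Remaining 1394 kWh × $0.146 = $203.52
Energy charge = $286.52; + service $9.09 = $295.61

$295.61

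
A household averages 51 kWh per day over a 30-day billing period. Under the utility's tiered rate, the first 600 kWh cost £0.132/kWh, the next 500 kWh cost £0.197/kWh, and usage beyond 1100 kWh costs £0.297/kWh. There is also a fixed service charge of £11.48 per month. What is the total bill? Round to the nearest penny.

£316.89

Usage = 51 kWh/day × 30 days = 1530 kWh
First 600 kWh × £0.132 = £79.20
Next 500 kWh × £0.197 = £98.50
Remaining 430 kWh × £0.297 = £127.71
Energy charge = £305.41; + service £11.48 = £316.89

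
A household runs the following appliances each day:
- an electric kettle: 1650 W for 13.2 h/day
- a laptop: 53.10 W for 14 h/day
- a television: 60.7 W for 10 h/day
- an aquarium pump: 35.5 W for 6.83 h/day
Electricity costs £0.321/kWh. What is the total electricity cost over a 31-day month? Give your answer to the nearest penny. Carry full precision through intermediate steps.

electric kettle: 1650 W × 13.2 h × 31 d = 675,180 Wh = 675.2 kWh
laptop: 53.10 W × 14 h × 31 d = 23,045 Wh = 23.05 kWh
television: 60.7 W × 10 h × 31 d = 18,817 Wh = 18.82 kWh
aquarium pump: 35.5 W × 6.83 h × 31 d = 7,516 Wh = 7.516 kWh
Total energy = 675.2 + 23.05 + 18.82 + 7.516 = 724.6 kWh
Cost = 724.6 kWh × £0.321 = £232.58

£232.58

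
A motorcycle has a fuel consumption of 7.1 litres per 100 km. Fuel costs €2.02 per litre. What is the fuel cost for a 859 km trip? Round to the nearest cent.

€123.20

Fuel = 7.1 L/100 km × 859 km / 100 = 60.99 L
Cost = 60.99 L × €2.02/L = €123.20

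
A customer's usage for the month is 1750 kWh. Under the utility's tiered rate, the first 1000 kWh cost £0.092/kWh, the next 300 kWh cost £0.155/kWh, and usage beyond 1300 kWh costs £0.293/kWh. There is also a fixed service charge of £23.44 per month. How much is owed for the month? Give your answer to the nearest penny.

£293.79

First 1000 kWh × £0.092 = £92.00
Next 300 kWh × £0.155 = £46.50
Remaining 450 kWh × £0.293 = £131.85
Energy charge = £270.35; + service £23.44 = £293.79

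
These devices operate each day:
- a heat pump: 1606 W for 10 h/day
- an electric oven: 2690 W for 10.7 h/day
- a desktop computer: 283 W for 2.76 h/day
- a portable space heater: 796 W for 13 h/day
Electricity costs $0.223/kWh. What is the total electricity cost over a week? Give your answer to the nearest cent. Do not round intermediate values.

heat pump: 1606 W × 10 h × 7 d = 112,420 Wh = 112.4 kWh
electric oven: 2690 W × 10.7 h × 7 d = 201,481 Wh = 201.5 kWh
desktop computer: 283 W × 2.76 h × 7 d = 5,468 Wh = 5.468 kWh
portable space heater: 796 W × 13 h × 7 d = 72,436 Wh = 72.44 kWh
Total energy = 112.4 + 201.5 + 5.468 + 72.44 = 391.8 kWh
Cost = 391.8 kWh × $0.223 = $87.37

$87.37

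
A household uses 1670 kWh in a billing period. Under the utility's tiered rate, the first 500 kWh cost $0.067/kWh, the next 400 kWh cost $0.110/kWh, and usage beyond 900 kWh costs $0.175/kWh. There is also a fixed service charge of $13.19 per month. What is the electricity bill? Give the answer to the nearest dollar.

First 500 kWh × $0.067 = $33.50
Next 400 kWh × $0.110 = $44.00
Remaining 770 kWh × $0.175 = $134.75
Energy charge = $212.25; + service $13.19 = $225.44 ≈ $225

$225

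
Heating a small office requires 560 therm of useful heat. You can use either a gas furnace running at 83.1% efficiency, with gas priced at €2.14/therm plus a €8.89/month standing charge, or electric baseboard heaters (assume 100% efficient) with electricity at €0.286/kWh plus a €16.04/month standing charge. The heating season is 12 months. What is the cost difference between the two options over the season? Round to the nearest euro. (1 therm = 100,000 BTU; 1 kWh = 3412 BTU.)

€3338

Heat load = 560 therm × 100,000 = 56,000,000 BTU
Gas: input = 56,000,000 / 0.831 = 67,388,688 BTU = 673.9 therm → 673.9 × €2.14 = €1,442.12; + 12 × €8.89 standing = €1,548.80
Electric: 56,000,000 BTU / 3412 = 16,410 kWh → × €0.286 = €4,694.02; + 12 × €16.04 standing = €4,886.50
Difference = |€1,548.80 − €4,886.50| = €3,337.70 ≈ €3338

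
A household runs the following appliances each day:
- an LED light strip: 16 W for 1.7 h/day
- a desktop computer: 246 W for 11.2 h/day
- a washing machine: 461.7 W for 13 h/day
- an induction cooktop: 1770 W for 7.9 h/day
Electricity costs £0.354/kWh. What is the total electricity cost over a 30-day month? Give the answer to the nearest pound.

LED light strip: 16 W × 1.7 h × 30 d = 816 Wh = 0.816 kWh
desktop computer: 246 W × 11.2 h × 30 d = 82,656 Wh = 82.66 kWh
washing machine: 461.7 W × 13 h × 30 d = 180,063 Wh = 180.1 kWh
induction cooktop: 1770 W × 7.9 h × 30 d = 419,490 Wh = 419.5 kWh
Total energy = 0.816 + 82.66 + 180.1 + 419.5 = 683 kWh
Cost = 683 kWh × £0.354 = £241.79 ≈ £242

£242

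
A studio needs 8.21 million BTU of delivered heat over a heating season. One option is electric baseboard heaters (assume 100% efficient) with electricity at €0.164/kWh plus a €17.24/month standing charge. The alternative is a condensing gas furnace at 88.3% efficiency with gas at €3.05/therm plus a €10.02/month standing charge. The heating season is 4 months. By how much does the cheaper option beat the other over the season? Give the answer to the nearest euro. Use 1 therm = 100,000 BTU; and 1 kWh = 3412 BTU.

€140

Heat load = 8.21 × 10⁶ BTU = 8,210,000 BTU
Gas: input = 8,210,000 / 0.883 = 9,297,848 BTU = 92.98 therm → 92.98 × €3.05 = €283.58; + 4 × €10.02 standing = €323.66
Electric: 8,210,000 BTU / 3412 = 2,406 kWh → × €0.164 = €394.62; + 4 × €17.24 standing = €463.58
Difference = |€323.66 − €463.58| = €139.91 ≈ €140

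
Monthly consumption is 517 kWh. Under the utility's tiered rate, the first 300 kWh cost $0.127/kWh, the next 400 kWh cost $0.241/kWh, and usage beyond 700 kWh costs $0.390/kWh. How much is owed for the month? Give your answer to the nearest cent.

$90.40

First 300 kWh × $0.127 = $38.10
Next 217 kWh × $0.241 = $52.30
Remaining tier: 0 kWh (not reached)
Total = $90.40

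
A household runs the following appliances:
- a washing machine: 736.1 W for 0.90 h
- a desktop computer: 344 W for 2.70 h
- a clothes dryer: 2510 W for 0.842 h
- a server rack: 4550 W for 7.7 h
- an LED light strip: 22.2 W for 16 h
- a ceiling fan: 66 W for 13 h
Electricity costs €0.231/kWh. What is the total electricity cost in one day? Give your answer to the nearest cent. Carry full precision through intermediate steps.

€9.23

washing machine: 736.1 W × 0.90 h = 662 Wh = 0.6625 kWh
desktop computer: 344 W × 2.70 h = 929 Wh = 0.9288 kWh
clothes dryer: 2510 W × 0.842 h = 2,113 Wh = 2.113 kWh
server rack: 4550 W × 7.7 h = 35,035 Wh = 35.03 kWh
LED light strip: 22.2 W × 16 h = 355 Wh = 0.3552 kWh
ceiling fan: 66 W × 13 h = 858 Wh = 0.858 kWh
Total energy = 0.6625 + 0.9288 + 2.113 + 35.03 + 0.3552 + 0.858 = 39.95 kWh
Cost = 39.95 kWh × €0.231 = €9.23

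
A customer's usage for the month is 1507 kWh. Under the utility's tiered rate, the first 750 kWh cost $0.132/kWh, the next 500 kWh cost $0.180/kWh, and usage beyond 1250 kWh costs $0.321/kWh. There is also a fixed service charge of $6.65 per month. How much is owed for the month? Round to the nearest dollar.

First 750 kWh × $0.132 = $99.00
Next 500 kWh × $0.180 = $90.00
Remaining 257 kWh × $0.321 = $82.50
Energy charge = $271.50; + service $6.65 = $278.15 ≈ $278

$278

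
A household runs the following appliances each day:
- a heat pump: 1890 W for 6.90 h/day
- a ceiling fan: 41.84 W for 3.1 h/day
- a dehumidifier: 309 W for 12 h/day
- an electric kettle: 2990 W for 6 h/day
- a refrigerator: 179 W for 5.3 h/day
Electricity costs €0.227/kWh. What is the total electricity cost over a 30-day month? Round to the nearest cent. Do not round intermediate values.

heat pump: 1890 W × 6.90 h × 30 d = 391,230 Wh = 391.2 kWh
ceiling fan: 41.84 W × 3.1 h × 30 d = 3,891 Wh = 3.891 kWh
dehumidifier: 309 W × 12 h × 30 d = 111,240 Wh = 111.2 kWh
electric kettle: 2990 W × 6 h × 30 d = 538,200 Wh = 538.2 kWh
refrigerator: 179 W × 5.3 h × 30 d = 28,461 Wh = 28.46 kWh
Total energy = 391.2 + 3.891 + 111.2 + 538.2 + 28.46 = 1,073 kWh
Cost = 1,073 kWh × €0.227 = €243.58

€243.58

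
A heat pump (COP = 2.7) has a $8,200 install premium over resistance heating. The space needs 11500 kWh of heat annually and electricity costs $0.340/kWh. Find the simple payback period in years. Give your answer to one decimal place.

Resistance: 11500 kWh × $0.340 = $3,910.00/yr
Heat pump: 11500 / 2.7 = 4259 kWh in → × $0.340 = $1,448.15/yr
Annual savings = $2,461.85
Payback = $8,200 / $2,461.85 = 3.33 years

3.3 years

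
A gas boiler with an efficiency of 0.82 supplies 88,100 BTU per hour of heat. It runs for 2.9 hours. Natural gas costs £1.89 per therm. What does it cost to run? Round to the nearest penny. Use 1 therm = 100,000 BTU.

£5.89

Heat delivered = 88,100 BTU/h × 2.9 h = 255,490 BTU
Gas input = 255,490 / 0.82 = 311,573 BTU
= 311,573 / 100,000 = 3.116 therm
Cost = 3.116 × £1.89/therm = £5.89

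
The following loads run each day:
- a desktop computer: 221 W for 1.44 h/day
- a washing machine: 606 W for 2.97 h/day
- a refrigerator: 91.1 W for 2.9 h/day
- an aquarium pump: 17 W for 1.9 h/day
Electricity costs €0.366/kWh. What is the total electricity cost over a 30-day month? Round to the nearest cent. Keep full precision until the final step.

€26.51

desktop computer: 221 W × 1.44 h × 30 d = 9,547 Wh = 9.547 kWh
washing machine: 606 W × 2.97 h × 30 d = 53,995 Wh = 53.99 kWh
refrigerator: 91.1 W × 2.9 h × 30 d = 7,926 Wh = 7.926 kWh
aquarium pump: 17 W × 1.9 h × 30 d = 969 Wh = 0.969 kWh
Total energy = 9.547 + 53.99 + 7.926 + 0.969 = 72.44 kWh
Cost = 72.44 kWh × €0.366 = €26.51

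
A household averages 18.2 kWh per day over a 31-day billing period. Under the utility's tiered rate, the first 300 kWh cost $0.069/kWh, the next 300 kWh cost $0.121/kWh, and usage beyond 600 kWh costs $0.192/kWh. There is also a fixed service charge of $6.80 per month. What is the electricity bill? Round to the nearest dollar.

$59

Usage = 18.2 kWh/day × 31 days = 564.2 kWh
First 300 kWh × $0.069 = $20.70
Next 264.2 kWh × $0.121 = $31.97
Remaining tier: 0 kWh (not reached)
Energy charge = $52.67; + service $6.80 = $59.47 ≈ $59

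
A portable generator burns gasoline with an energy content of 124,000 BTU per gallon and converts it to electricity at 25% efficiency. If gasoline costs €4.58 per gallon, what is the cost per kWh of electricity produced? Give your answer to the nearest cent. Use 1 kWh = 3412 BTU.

Electrical output per gallon = 124,000 BTU × 0.25 / 3412 BTU/kWh = 9.086 kWh
Cost per kWh = €4.58 / 9.086 kWh = €0.504

€0.50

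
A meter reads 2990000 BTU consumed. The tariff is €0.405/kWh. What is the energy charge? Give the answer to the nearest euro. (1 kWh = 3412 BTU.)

€355

2990000 BTU × (0.00029308 kWh/BTU) = 876.3 kWh
Cost = 876.3 kWh × €0.405/kWh = €354.91 ≈ €355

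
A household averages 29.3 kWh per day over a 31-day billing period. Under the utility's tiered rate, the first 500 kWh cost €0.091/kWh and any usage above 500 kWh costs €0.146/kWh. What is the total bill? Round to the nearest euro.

€105

Usage = 29.3 kWh/day × 31 days = 908.3 kWh
First 500 kWh × €0.091 = €45.50
Remaining 408.3 kWh × €0.146 = €59.61
Total = €105.11 ≈ €105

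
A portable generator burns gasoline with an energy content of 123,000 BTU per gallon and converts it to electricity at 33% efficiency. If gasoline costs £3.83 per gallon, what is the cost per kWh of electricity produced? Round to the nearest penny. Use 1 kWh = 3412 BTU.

£0.32

Electrical output per gallon = 123,000 BTU × 0.33 / 3412 BTU/kWh = 11.9 kWh
Cost per kWh = £3.83 / 11.9 kWh = £0.322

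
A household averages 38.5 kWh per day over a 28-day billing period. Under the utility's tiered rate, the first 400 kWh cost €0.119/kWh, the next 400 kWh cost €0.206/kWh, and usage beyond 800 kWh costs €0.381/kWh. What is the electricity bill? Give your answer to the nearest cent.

€235.92

Usage = 38.5 kWh/day × 28 days = 1078 kWh
First 400 kWh × €0.119 = €47.60
Next 400 kWh × €0.206 = €82.40
Remaining 278 kWh × €0.381 = €105.92
Total = €235.92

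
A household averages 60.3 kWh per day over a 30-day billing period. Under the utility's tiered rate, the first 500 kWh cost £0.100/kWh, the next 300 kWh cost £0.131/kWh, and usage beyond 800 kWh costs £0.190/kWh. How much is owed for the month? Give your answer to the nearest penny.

£281.01

Usage = 60.3 kWh/day × 30 days = 1809 kWh
First 500 kWh × £0.100 = £50.00
Next 300 kWh × £0.131 = £39.30
Remaining 1009 kWh × £0.190 = £191.71
Total = £281.01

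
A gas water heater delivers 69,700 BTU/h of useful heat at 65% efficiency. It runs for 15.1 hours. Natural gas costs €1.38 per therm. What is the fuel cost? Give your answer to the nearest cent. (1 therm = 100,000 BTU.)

Heat delivered = 69,700 BTU/h × 15.1 h = 1,052,470 BTU
Gas input = 1,052,470 / 0.65 = 1,619,185 BTU
= 1,619,185 / 100,000 = 16.19 therm
Cost = 16.19 × €1.38/therm = €22.34

€22.34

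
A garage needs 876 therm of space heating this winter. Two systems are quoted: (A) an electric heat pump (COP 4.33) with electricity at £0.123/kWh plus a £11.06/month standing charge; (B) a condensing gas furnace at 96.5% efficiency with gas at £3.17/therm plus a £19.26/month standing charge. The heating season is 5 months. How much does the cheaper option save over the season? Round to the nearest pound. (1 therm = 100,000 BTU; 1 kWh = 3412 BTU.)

Heat load = 876 therm × 100,000 = 87,600,000 BTU
Gas: input = 87,600,000 / 0.965 = 90,777,202 BTU = 907.8 therm → 907.8 × £3.17 = £2,877.64; + 5 × £19.26 standing = £2,973.94
Heat pump: 87,600,000 BTU / 3412 = 25,670 kWh heat; / 4.33 = 5,929 kWh in → × £0.123 = £729.31; + 5 × £11.06 standing = £784.61
Difference = |£2,973.94 − £784.61| = £2,189.33 ≈ £2189

£2189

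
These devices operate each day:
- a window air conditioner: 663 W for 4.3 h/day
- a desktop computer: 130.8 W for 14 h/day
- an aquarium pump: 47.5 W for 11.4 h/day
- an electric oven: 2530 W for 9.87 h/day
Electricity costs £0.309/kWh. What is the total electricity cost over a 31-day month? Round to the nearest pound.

£289

window air conditioner: 663 W × 4.3 h × 31 d = 88,378 Wh = 88.38 kWh
desktop computer: 130.8 W × 14 h × 31 d = 56,767 Wh = 56.77 kWh
aquarium pump: 47.5 W × 11.4 h × 31 d = 16,786 Wh = 16.79 kWh
electric oven: 2530 W × 9.87 h × 31 d = 774,104 Wh = 774.1 kWh
Total energy = 88.38 + 56.77 + 16.79 + 774.1 = 936 kWh
Cost = 936 kWh × £0.309 = £289.24 ≈ £289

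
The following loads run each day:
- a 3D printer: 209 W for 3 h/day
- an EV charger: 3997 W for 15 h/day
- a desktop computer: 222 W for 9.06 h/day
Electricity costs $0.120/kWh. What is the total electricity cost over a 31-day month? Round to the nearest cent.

$232.85

3D printer: 209 W × 3 h × 31 d = 19,437 Wh = 19.44 kWh
EV charger: 3997 W × 15 h × 31 d = 1,858,605 Wh = 1,859 kWh
desktop computer: 222 W × 9.06 h × 31 d = 62,351 Wh = 62.35 kWh
Total energy = 19.44 + 1,859 + 62.35 = 1,940 kWh
Cost = 1,940 kWh × $0.120 = $232.85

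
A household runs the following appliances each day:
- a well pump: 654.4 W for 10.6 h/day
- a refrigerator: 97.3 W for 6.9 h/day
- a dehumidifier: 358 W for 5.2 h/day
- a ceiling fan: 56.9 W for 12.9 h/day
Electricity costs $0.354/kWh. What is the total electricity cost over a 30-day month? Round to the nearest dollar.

$108

well pump: 654.4 W × 10.6 h × 30 d = 208,099 Wh = 208.1 kWh
refrigerator: 97.3 W × 6.9 h × 30 d = 20,141 Wh = 20.14 kWh
dehumidifier: 358 W × 5.2 h × 30 d = 55,848 Wh = 55.85 kWh
ceiling fan: 56.9 W × 12.9 h × 30 d = 22,020 Wh = 22.02 kWh
Total energy = 208.1 + 20.14 + 55.85 + 22.02 = 306.1 kWh
Cost = 306.1 kWh × $0.354 = $108.36 ≈ $108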